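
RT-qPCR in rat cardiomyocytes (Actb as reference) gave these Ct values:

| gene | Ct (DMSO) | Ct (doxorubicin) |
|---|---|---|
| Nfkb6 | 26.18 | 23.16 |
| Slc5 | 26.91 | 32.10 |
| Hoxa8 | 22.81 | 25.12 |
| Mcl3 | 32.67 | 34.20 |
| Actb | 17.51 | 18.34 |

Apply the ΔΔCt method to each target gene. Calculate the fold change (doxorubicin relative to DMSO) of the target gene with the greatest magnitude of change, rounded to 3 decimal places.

0.049

Nfkb6: ΔΔCt = (23.16−18.34) − (26.18−17.51) = 4.82 − 8.67 = -3.85; fold change = 2^3.85 = 14.420
Slc5: ΔΔCt = (32.10−18.34) − (26.91−17.51) = 13.76 − 9.40 = 4.36; fold change = 2^-4.36 = 0.049
Hoxa8: ΔΔCt = (25.12−18.34) − (22.81−17.51) = 6.78 − 5.30 = 1.48; fold change = 2^-1.48 = 0.358
Mcl3: ΔΔCt = (34.20−18.34) − (32.67−17.51) = 15.86 − 15.16 = 0.70; fold change = 2^-0.70 = 0.616
Slc5 has the largest |ΔΔCt| = 4.36.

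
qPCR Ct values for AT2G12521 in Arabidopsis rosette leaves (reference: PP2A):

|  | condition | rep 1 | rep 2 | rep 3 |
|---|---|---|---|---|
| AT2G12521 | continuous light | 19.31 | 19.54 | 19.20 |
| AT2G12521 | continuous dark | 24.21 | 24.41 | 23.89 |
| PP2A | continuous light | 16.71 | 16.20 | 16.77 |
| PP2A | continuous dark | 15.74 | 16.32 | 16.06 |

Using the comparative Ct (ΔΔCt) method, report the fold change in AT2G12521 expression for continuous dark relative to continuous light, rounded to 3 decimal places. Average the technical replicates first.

0.025

Mean Ct: AT2G12521 continuous light 19.350; AT2G12521 continuous dark 24.170; PP2A continuous light 16.560; PP2A continuous dark 16.040
ΔCt(continuous light) = 19.350 − 16.560 = 2.790
ΔCt(continuous dark) = 24.170 − 16.040 = 8.130
ΔΔCt = 8.130 − 2.790 = 5.340
Fold change = 2^(−5.340) = 0.0247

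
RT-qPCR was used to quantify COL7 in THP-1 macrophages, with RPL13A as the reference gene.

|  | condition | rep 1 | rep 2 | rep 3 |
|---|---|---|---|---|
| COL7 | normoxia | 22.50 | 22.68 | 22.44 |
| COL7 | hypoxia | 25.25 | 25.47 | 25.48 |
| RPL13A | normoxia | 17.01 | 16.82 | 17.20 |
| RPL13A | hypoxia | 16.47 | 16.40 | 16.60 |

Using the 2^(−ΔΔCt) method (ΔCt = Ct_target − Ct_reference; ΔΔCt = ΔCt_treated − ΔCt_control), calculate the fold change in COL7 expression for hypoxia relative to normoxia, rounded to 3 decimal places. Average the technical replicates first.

0.096

Mean Ct: COL7 normoxia 22.540; COL7 hypoxia 25.400; RPL13A normoxia 17.010; RPL13A hypoxia 16.490
ΔCt(normoxia) = 22.540 − 17.010 = 5.530
ΔCt(hypoxia) = 25.400 − 16.490 = 8.910
ΔΔCt = 8.910 − 5.530 = 3.380
Fold change = 2^(−3.380) = 0.0961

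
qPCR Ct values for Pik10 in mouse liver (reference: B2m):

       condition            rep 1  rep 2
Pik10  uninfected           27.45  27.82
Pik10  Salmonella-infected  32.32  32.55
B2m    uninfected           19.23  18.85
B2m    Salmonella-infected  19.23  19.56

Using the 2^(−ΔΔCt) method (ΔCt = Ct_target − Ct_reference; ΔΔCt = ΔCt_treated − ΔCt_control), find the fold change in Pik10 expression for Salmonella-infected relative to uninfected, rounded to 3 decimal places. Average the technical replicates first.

Mean Ct: Pik10 uninfected 27.635; Pik10 Salmonella-infected 32.435; B2m uninfected 19.040; B2m Salmonella-infected 19.395
ΔCt(uninfected) = 27.635 − 19.040 = 8.595
ΔCt(Salmonella-infected) = 32.435 − 19.395 = 13.040
ΔΔCt = 13.040 − 8.595 = 4.445
Fold change = 2^(−4.445) = 0.0459

0.046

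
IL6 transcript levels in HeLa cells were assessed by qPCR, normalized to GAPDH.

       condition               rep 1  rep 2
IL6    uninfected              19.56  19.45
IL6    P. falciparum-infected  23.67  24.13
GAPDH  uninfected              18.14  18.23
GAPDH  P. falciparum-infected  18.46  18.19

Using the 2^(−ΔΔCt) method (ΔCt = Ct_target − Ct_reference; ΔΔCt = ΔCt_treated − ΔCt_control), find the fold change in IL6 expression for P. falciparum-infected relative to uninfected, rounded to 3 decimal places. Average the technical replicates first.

0.052

Mean Ct: IL6 uninfected 19.505; IL6 P. falciparum-infected 23.900; GAPDH uninfected 18.185; GAPDH P. falciparum-infected 18.325
ΔCt(uninfected) = 19.505 − 18.185 = 1.320
ΔCt(P. falciparum-infected) = 23.900 − 18.325 = 5.575
ΔΔCt = 5.575 − 1.320 = 4.255
Fold change = 2^(−4.255) = 0.0524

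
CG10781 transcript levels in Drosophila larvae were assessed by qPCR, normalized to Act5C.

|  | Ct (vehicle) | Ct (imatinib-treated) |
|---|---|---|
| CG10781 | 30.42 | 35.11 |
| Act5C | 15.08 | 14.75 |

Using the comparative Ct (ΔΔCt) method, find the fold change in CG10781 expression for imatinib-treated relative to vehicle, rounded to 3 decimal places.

ΔCt(vehicle) = 30.420 − 15.080 = 15.340
ΔCt(imatinib-treated) = 35.110 − 14.750 = 20.360
ΔΔCt = 20.360 − 15.340 = 5.020
Fold change = 2^(−5.020) = 0.0308

0.031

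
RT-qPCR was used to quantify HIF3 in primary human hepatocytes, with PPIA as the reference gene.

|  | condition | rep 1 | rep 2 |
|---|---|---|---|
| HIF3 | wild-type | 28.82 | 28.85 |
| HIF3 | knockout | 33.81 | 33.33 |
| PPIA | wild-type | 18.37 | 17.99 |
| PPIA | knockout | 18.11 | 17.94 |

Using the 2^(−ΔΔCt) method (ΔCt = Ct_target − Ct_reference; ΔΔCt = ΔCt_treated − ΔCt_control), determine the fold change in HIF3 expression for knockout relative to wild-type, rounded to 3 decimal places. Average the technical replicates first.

0.034

Mean Ct: HIF3 wild-type 28.835; HIF3 knockout 33.570; PPIA wild-type 18.180; PPIA knockout 18.025
ΔCt(wild-type) = 28.835 − 18.180 = 10.655
ΔCt(knockout) = 33.570 − 18.025 = 15.545
ΔΔCt = 15.545 − 10.655 = 4.890
Fold change = 2^(−4.890) = 0.0337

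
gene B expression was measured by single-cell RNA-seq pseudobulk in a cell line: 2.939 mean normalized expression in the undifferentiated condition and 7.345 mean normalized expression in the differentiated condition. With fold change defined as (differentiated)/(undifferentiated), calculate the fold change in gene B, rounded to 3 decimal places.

2.499

Fold change = 7.345 / 2.939 = 2.4991
gene B is upregulated.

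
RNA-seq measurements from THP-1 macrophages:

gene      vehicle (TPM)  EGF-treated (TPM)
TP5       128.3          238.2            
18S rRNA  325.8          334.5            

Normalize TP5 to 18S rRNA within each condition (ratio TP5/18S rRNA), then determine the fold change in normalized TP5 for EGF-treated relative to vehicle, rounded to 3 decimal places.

TP5/18S rRNA (vehicle) = 128.3 / 325.8 = 0.3938
TP5/18S rRNA (EGF-treated) = 238.2 / 334.5 = 0.71211
Fold change = 0.71211 / 0.3938 = 1.8083

1.808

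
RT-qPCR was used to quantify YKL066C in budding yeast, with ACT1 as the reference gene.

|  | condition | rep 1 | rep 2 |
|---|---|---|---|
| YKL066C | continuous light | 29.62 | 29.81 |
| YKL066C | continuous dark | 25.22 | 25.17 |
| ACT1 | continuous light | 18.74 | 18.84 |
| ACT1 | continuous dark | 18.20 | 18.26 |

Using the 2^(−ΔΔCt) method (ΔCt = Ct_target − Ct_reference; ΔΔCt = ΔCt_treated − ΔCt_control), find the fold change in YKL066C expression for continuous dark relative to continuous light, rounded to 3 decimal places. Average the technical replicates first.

Mean Ct: YKL066C continuous light 29.715; YKL066C continuous dark 25.195; ACT1 continuous light 18.790; ACT1 continuous dark 18.230
ΔCt(continuous light) = 29.715 − 18.790 = 10.925
ΔCt(continuous dark) = 25.195 − 18.230 = 6.965
ΔΔCt = 6.965 − 10.925 = -3.960
Fold change = 2^(−(-3.960)) = 2^3.960 = 15.5625

15.562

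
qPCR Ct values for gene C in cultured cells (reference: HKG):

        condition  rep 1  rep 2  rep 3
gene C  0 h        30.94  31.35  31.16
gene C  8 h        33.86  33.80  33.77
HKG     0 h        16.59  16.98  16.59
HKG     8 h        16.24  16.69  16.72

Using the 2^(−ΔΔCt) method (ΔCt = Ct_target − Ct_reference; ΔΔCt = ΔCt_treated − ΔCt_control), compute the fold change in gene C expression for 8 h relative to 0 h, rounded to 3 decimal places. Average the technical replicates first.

0.141

Mean Ct: gene C 0 h 31.150; gene C 8 h 33.810; HKG 0 h 16.720; HKG 8 h 16.550
ΔCt(0 h) = 31.150 − 16.720 = 14.430
ΔCt(8 h) = 33.810 − 16.550 = 17.260
ΔΔCt = 17.260 − 14.430 = 2.830
Fold change = 2^(−2.830) = 0.1406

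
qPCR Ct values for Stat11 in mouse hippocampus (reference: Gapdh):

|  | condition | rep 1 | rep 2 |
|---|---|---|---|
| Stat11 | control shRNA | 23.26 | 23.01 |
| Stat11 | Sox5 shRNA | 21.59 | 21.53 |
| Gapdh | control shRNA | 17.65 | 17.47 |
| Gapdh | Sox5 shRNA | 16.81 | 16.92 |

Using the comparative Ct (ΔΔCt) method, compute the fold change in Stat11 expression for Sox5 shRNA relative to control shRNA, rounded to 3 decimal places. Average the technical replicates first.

1.840

Mean Ct: Stat11 control shRNA 23.135; Stat11 Sox5 shRNA 21.560; Gapdh control shRNA 17.560; Gapdh Sox5 shRNA 16.865
ΔCt(control shRNA) = 23.135 − 17.560 = 5.575
ΔCt(Sox5 shRNA) = 21.560 − 16.865 = 4.695
ΔΔCt = 4.695 − 5.575 = -0.880
Fold change = 2^(−(-0.880)) = 2^0.880 = 1.8404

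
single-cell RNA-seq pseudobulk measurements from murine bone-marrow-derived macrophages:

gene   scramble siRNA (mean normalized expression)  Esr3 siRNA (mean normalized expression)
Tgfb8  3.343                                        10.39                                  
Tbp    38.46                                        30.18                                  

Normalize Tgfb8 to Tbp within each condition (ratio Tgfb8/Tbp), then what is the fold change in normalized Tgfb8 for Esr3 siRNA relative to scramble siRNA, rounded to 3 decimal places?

3.961

Tgfb8/Tbp (scramble siRNA) = 3.343 / 38.46 = 0.086921
Tgfb8/Tbp (Esr3 siRNA) = 10.39 / 30.18 = 0.34427
Fold change = 0.34427 / 0.086921 = 3.9607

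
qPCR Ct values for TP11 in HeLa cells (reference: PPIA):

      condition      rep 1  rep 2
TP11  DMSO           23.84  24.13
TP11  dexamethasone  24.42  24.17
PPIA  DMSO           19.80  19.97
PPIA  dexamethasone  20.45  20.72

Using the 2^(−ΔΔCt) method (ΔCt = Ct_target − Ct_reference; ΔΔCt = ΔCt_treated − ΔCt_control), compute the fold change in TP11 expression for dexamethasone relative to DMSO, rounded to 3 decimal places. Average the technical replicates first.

Mean Ct: TP11 DMSO 23.985; TP11 dexamethasone 24.295; PPIA DMSO 19.885; PPIA dexamethasone 20.585
ΔCt(DMSO) = 23.985 − 19.885 = 4.100
ΔCt(dexamethasone) = 24.295 − 20.585 = 3.710
ΔΔCt = 3.710 − 4.100 = -0.390
Fold change = 2^(−(-0.390)) = 2^0.390 = 1.3104

1.310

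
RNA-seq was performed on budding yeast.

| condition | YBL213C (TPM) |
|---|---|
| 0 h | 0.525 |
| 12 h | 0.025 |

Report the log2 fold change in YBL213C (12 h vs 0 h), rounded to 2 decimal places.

Fold change = 0.025 / 0.525 = 0.0476
log2(0.0476) = -4.392

-4.39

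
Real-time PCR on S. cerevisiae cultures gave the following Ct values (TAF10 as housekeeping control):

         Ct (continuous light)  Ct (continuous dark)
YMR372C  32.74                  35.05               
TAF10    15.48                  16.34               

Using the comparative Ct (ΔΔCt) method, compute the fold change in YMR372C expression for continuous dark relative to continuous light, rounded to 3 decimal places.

0.366

ΔCt(continuous light) = 32.740 − 15.480 = 17.260
ΔCt(continuous dark) = 35.050 − 16.340 = 18.710
ΔΔCt = 18.710 − 17.260 = 1.450
Fold change = 2^(−1.450) = 0.3660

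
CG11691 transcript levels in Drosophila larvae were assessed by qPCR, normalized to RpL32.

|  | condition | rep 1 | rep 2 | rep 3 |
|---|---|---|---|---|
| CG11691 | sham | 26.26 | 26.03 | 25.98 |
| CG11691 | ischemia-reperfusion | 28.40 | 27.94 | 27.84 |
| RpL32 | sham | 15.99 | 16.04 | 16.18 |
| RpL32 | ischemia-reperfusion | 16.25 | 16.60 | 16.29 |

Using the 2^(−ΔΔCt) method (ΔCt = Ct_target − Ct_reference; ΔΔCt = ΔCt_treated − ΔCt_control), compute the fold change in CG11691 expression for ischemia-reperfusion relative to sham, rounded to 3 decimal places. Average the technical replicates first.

0.316

Mean Ct: CG11691 sham 26.090; CG11691 ischemia-reperfusion 28.060; RpL32 sham 16.070; RpL32 ischemia-reperfusion 16.380
ΔCt(sham) = 26.090 − 16.070 = 10.020
ΔCt(ischemia-reperfusion) = 28.060 − 16.380 = 11.680
ΔΔCt = 11.680 − 10.020 = 1.660
Fold change = 2^(−1.660) = 0.3164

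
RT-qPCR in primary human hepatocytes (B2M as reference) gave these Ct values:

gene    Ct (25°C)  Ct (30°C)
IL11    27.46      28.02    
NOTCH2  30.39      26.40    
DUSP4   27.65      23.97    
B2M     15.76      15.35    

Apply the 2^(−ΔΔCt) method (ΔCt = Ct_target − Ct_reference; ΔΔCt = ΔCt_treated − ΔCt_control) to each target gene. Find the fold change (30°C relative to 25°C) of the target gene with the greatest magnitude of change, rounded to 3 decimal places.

11.959

IL11: ΔΔCt = (28.02−15.35) − (27.46−15.76) = 12.67 − 11.70 = 0.97; fold change = 2^-0.97 = 0.511
NOTCH2: ΔΔCt = (26.40−15.35) − (30.39−15.76) = 11.05 − 14.63 = -3.58; fold change = 2^3.58 = 11.959
DUSP4: ΔΔCt = (23.97−15.35) − (27.65−15.76) = 8.62 − 11.89 = -3.27; fold change = 2^3.27 = 9.646
NOTCH2 has the largest |ΔΔCt| = 3.58.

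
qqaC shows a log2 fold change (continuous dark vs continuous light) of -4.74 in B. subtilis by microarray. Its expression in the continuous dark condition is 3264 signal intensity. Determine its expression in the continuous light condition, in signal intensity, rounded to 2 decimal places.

87223.26

Fold change = 2^(-4.74) = 0.0374
continuous light expression = 3264 / 0.0374 = 87223.26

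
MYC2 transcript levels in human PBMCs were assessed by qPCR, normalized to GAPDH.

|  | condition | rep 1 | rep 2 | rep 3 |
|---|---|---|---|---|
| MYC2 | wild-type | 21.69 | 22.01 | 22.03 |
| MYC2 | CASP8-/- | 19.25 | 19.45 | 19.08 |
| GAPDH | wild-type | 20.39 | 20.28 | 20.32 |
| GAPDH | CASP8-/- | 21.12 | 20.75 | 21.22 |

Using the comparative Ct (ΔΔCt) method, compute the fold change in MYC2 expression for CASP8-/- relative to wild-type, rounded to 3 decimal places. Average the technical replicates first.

Mean Ct: MYC2 wild-type 21.910; MYC2 CASP8-/- 19.260; GAPDH wild-type 20.330; GAPDH CASP8-/- 21.030
ΔCt(wild-type) = 21.910 − 20.330 = 1.580
ΔCt(CASP8-/-) = 19.260 − 21.030 = -1.770
ΔΔCt = -1.770 − 1.580 = -3.350
Fold change = 2^(−(-3.350)) = 2^3.350 = 10.1965

10.196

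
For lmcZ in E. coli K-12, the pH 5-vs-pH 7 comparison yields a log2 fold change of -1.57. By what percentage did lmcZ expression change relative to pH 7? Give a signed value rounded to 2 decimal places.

Fold change = 2^(-1.57) = 0.3368
Percent change = (FC − 1) × 100% = (0.3368 − 1) × 100 = -66.32%

-66.32%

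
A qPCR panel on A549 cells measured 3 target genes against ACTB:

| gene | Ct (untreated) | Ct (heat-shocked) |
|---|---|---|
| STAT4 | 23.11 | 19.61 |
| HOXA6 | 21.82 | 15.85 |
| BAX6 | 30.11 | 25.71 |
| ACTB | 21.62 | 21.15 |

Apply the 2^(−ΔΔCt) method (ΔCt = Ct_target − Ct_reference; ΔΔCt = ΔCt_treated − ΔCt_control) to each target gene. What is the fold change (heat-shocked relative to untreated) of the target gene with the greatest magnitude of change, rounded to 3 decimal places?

45.255

STAT4: ΔΔCt = (19.61−21.15) − (23.11−21.62) = -1.54 − 1.49 = -3.03; fold change = 2^3.03 = 8.168
HOXA6: ΔΔCt = (15.85−21.15) − (21.82−21.62) = -5.30 − 0.20 = -5.50; fold change = 2^5.50 = 45.255
BAX6: ΔΔCt = (25.71−21.15) − (30.11−21.62) = 4.56 − 8.49 = -3.93; fold change = 2^3.93 = 15.242
HOXA6 has the largest |ΔΔCt| = 5.50.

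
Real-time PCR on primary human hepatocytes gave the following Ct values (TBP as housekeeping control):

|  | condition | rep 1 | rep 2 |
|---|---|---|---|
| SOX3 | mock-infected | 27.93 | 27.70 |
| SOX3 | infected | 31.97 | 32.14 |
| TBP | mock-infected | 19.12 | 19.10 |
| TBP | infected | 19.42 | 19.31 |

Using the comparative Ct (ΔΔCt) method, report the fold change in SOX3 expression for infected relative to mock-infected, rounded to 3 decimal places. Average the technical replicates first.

Mean Ct: SOX3 mock-infected 27.815; SOX3 infected 32.055; TBP mock-infected 19.110; TBP infected 19.365
ΔCt(mock-infected) = 27.815 − 19.110 = 8.705
ΔCt(infected) = 32.055 − 19.365 = 12.690
ΔΔCt = 12.690 − 8.705 = 3.985
Fold change = 2^(−3.985) = 0.0632

0.063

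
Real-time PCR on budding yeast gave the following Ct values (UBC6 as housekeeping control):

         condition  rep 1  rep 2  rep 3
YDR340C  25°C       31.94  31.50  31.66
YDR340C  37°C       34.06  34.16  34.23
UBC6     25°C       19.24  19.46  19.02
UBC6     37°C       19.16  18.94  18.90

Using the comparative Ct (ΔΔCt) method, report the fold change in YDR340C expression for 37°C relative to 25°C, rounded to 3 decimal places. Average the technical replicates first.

0.155

Mean Ct: YDR340C 25°C 31.700; YDR340C 37°C 34.150; UBC6 25°C 19.240; UBC6 37°C 19.000
ΔCt(25°C) = 31.700 − 19.240 = 12.460
ΔCt(37°C) = 34.150 − 19.000 = 15.150
ΔΔCt = 15.150 − 12.460 = 2.690
Fold change = 2^(−2.690) = 0.1550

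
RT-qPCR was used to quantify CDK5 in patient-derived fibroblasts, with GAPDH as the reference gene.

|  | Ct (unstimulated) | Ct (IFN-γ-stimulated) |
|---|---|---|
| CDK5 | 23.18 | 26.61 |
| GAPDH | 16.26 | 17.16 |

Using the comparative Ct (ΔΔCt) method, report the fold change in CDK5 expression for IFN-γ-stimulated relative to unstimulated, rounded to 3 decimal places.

ΔCt(unstimulated) = 23.180 − 16.260 = 6.920
ΔCt(IFN-γ-stimulated) = 26.610 − 17.160 = 9.450
ΔΔCt = 9.450 − 6.920 = 2.530
Fold change = 2^(−2.530) = 0.1731

0.173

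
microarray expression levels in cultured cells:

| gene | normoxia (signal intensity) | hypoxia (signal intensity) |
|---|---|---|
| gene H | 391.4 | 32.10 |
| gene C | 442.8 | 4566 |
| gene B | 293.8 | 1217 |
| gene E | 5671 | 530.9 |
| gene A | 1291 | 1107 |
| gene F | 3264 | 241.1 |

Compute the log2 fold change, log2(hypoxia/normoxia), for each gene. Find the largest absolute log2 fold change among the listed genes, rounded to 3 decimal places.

3.759

log2(32.10/391.4) = -3.608  (gene H)
log2(4566/442.8) = 3.366  (gene C)
log2(1217/293.8) = 2.050  (gene B)
log2(530.9/5671) = -3.417  (gene E)
log2(1107/1291) = -0.222  (gene A)
log2(241.1/3264) = -3.759  (gene F)
The largest magnitude belongs to gene F.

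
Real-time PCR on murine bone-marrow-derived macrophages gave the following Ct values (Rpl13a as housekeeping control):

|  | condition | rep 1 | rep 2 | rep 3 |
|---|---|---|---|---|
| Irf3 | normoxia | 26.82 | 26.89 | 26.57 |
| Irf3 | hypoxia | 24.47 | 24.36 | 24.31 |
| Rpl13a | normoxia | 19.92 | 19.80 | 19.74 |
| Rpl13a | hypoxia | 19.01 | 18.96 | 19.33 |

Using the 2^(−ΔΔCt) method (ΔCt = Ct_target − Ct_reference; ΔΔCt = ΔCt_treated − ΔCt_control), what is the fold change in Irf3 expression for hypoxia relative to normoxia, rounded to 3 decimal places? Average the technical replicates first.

Mean Ct: Irf3 normoxia 26.760; Irf3 hypoxia 24.380; Rpl13a normoxia 19.820; Rpl13a hypoxia 19.100
ΔCt(normoxia) = 26.760 − 19.820 = 6.940
ΔCt(hypoxia) = 24.380 − 19.100 = 5.280
ΔΔCt = 5.280 − 6.940 = -1.660
Fold change = 2^(−(-1.660)) = 2^1.660 = 3.1602

3.160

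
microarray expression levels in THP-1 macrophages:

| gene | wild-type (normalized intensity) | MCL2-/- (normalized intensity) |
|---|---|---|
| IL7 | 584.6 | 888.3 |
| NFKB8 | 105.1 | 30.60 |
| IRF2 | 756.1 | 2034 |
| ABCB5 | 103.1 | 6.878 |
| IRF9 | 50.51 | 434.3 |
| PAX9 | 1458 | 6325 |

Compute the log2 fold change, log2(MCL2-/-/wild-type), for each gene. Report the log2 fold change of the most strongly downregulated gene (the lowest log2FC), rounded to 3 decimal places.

log2(888.3/584.6) = 0.604  (IL7)
log2(30.60/105.1) = -1.780  (NFKB8)
log2(2034/756.1) = 1.428  (IRF2)
log2(6.878/103.1) = -3.906  (ABCB5)
log2(434.3/50.51) = 3.104  (IRF9)
log2(6325/1458) = 2.117  (PAX9)
ABCB5 is most strongly downregulated.

-3.906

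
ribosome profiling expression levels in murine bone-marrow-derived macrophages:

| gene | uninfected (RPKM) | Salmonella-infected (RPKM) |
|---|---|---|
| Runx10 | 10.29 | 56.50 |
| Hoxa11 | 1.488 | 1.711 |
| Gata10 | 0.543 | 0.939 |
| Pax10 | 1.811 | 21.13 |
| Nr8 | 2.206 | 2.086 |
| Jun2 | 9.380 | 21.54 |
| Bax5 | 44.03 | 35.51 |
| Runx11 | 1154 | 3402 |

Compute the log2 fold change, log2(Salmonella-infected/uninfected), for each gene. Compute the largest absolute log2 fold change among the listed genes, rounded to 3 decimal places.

3.544

log2(56.50/10.29) = 2.457  (Runx10)
log2(1.711/1.488) = 0.201  (Hoxa11)
log2(0.939/0.543) = 0.790  (Gata10)
log2(21.13/1.811) = 3.544  (Pax10)
log2(2.086/2.206) = -0.081  (Nr8)
log2(21.54/9.380) = 1.199  (Jun2)
log2(35.51/44.03) = -0.310  (Bax5)
log2(3402/1154) = 1.560  (Runx11)
The largest magnitude belongs to Pax10.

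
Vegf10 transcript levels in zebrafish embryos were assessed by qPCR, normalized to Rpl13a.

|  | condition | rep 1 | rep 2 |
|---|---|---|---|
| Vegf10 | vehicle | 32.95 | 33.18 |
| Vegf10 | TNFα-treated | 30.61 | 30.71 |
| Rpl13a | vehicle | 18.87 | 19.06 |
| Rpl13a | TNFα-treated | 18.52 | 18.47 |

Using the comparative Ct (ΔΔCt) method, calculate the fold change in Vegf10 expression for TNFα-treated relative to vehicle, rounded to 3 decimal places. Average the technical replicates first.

Mean Ct: Vegf10 vehicle 33.065; Vegf10 TNFα-treated 30.660; Rpl13a vehicle 18.965; Rpl13a TNFα-treated 18.495
ΔCt(vehicle) = 33.065 − 18.965 = 14.100
ΔCt(TNFα-treated) = 30.660 − 18.495 = 12.165
ΔΔCt = 12.165 − 14.100 = -1.935
Fold change = 2^(−(-1.935)) = 2^1.935 = 3.8238

3.824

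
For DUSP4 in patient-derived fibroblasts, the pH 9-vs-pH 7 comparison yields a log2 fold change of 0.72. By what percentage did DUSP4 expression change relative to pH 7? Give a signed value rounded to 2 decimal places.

64.72%

Fold change = 2^(0.72) = 1.6472
Percent change = (FC − 1) × 100% = (1.6472 − 1) × 100 = 64.72%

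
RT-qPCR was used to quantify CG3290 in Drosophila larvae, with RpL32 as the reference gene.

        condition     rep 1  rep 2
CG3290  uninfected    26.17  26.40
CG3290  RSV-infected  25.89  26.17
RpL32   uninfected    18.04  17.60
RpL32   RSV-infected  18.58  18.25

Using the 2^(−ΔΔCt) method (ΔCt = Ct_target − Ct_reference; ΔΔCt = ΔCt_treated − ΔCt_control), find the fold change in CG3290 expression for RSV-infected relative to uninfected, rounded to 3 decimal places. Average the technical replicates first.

1.803

Mean Ct: CG3290 uninfected 26.285; CG3290 RSV-infected 26.030; RpL32 uninfected 17.820; RpL32 RSV-infected 18.415
ΔCt(uninfected) = 26.285 − 17.820 = 8.465
ΔCt(RSV-infected) = 26.030 − 18.415 = 7.615
ΔΔCt = 7.615 − 8.465 = -0.850
Fold change = 2^(−(-0.850)) = 2^0.850 = 1.8025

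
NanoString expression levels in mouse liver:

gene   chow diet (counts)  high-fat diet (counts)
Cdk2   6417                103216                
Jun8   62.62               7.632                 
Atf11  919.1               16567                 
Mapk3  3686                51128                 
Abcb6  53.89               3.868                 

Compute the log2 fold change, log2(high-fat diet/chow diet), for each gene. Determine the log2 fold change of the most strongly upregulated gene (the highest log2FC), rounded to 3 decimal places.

log2(103216/6417) = 4.008  (Cdk2)
log2(7.632/62.62) = -3.036  (Jun8)
log2(16567/919.1) = 4.172  (Atf11)
log2(51128/3686) = 3.794  (Mapk3)
log2(3.868/53.89) = -3.800  (Abcb6)
Atf11 is most strongly upregulated.

4.172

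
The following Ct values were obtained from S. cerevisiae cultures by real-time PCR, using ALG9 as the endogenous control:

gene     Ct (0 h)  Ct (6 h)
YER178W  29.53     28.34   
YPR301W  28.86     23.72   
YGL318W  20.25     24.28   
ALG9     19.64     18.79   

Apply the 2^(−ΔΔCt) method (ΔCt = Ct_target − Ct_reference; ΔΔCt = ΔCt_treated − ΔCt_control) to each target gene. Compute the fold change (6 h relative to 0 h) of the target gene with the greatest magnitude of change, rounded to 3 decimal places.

YER178W: ΔΔCt = (28.34−18.79) − (29.53−19.64) = 9.55 − 9.89 = -0.34; fold change = 2^0.34 = 1.266
YPR301W: ΔΔCt = (23.72−18.79) − (28.86−19.64) = 4.93 − 9.22 = -4.29; fold change = 2^4.29 = 19.562
YGL318W: ΔΔCt = (24.28−18.79) − (20.25−19.64) = 5.49 − 0.61 = 4.88; fold change = 2^-4.88 = 0.034
YGL318W has the largest |ΔΔCt| = 4.88.

0.034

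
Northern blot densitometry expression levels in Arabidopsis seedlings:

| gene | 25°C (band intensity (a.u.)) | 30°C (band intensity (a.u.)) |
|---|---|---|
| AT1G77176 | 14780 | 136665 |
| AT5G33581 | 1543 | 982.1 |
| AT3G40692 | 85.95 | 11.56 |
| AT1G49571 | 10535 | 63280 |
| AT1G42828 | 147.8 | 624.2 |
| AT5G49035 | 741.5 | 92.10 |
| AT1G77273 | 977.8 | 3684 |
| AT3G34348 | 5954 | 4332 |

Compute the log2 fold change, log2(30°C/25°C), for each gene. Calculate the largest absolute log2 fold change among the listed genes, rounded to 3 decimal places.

log2(136665/14780) = 3.209  (AT1G77176)
log2(982.1/1543) = -0.652  (AT5G33581)
log2(11.56/85.95) = -2.894  (AT3G40692)
log2(63280/10535) = 2.587  (AT1G49571)
log2(624.2/147.8) = 2.078  (AT1G42828)
log2(92.10/741.5) = -3.009  (AT5G49035)
log2(3684/977.8) = 1.914  (AT1G77273)
log2(4332/5954) = -0.459  (AT3G34348)
The largest magnitude belongs to AT1G77176.

3.209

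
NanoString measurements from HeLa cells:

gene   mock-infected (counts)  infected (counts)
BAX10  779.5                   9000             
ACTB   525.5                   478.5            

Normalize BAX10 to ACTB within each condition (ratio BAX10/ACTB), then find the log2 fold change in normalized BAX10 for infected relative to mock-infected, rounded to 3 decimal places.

BAX10/ACTB (mock-infected) = 779.5 / 525.5 = 1.4833
BAX10/ACTB (infected) = 9000 / 478.5 = 18.809
Fold change = 18.809 / 1.4833 = 12.6799
log2(12.6799) = 3.6645

3.664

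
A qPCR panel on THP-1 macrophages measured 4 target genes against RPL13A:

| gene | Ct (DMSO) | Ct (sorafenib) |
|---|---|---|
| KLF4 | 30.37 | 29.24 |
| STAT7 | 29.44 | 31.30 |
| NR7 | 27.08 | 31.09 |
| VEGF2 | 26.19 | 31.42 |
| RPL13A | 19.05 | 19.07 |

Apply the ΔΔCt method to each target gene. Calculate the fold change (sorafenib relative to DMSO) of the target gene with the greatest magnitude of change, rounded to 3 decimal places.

KLF4: ΔΔCt = (29.24−19.07) − (30.37−19.05) = 10.17 − 11.32 = -1.15; fold change = 2^1.15 = 2.219
STAT7: ΔΔCt = (31.30−19.07) − (29.44−19.05) = 12.23 − 10.39 = 1.84; fold change = 2^-1.84 = 0.279
NR7: ΔΔCt = (31.09−19.07) − (27.08−19.05) = 12.02 − 8.03 = 3.99; fold change = 2^-3.99 = 0.063
VEGF2: ΔΔCt = (31.42−19.07) − (26.19−19.05) = 12.35 − 7.14 = 5.21; fold change = 2^-5.21 = 0.027
VEGF2 has the largest |ΔΔCt| = 5.21.

0.027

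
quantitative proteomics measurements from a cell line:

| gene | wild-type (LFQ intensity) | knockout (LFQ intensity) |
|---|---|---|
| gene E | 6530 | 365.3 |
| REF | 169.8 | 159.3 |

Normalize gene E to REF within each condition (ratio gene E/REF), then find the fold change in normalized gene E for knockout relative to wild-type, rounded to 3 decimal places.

0.060

gene E/REF (wild-type) = 6530 / 169.8 = 38.457
gene E/REF (knockout) = 365.3 / 159.3 = 2.2932
Fold change = 2.2932 / 38.457 = 0.0596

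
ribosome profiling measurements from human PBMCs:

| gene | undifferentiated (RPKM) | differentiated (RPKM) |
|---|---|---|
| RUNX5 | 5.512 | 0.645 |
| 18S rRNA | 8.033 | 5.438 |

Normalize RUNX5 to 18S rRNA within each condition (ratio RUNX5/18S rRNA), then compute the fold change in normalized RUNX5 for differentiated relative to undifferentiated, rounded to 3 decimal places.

0.173

RUNX5/18S rRNA (undifferentiated) = 5.512 / 8.033 = 0.68617
RUNX5/18S rRNA (differentiated) = 0.645 / 5.438 = 0.11861
Fold change = 0.11861 / 0.68617 = 0.1729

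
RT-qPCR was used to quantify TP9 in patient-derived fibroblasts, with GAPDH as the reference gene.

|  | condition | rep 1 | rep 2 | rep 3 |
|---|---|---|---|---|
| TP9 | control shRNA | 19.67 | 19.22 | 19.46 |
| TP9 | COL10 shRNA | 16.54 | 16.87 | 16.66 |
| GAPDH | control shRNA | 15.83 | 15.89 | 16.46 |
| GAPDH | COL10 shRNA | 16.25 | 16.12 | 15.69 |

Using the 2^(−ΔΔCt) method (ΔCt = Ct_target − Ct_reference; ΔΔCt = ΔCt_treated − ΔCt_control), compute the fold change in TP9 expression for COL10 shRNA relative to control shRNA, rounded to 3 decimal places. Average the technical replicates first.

Mean Ct: TP9 control shRNA 19.450; TP9 COL10 shRNA 16.690; GAPDH control shRNA 16.060; GAPDH COL10 shRNA 16.020
ΔCt(control shRNA) = 19.450 − 16.060 = 3.390
ΔCt(COL10 shRNA) = 16.690 − 16.020 = 0.670
ΔΔCt = 0.670 − 3.390 = -2.720
Fold change = 2^(−(-2.720)) = 2^2.720 = 6.5887

6.589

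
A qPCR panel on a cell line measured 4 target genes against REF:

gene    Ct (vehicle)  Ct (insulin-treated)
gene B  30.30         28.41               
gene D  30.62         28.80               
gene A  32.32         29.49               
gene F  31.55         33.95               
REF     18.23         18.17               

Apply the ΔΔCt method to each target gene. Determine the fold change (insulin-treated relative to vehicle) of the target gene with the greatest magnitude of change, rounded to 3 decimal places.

6.821

gene B: ΔΔCt = (28.41−18.17) − (30.30−18.23) = 10.24 − 12.07 = -1.83; fold change = 2^1.83 = 3.555
gene D: ΔΔCt = (28.80−18.17) − (30.62−18.23) = 10.63 − 12.39 = -1.76; fold change = 2^1.76 = 3.387
gene A: ΔΔCt = (29.49−18.17) − (32.32−18.23) = 11.32 − 14.09 = -2.77; fold change = 2^2.77 = 6.821
gene F: ΔΔCt = (33.95−18.17) − (31.55−18.23) = 15.78 − 13.32 = 2.46; fold change = 2^-2.46 = 0.182
gene A has the largest |ΔΔCt| = 2.77.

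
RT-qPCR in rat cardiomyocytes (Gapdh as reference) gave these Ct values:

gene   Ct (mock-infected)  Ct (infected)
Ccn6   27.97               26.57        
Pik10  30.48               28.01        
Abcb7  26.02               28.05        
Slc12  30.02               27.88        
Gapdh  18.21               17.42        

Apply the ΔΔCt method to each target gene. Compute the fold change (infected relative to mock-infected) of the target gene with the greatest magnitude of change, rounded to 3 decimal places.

Ccn6: ΔΔCt = (26.57−17.42) − (27.97−18.21) = 9.15 − 9.76 = -0.61; fold change = 2^0.61 = 1.526
Pik10: ΔΔCt = (28.01−17.42) − (30.48−18.21) = 10.59 − 12.27 = -1.68; fold change = 2^1.68 = 3.204
Abcb7: ΔΔCt = (28.05−17.42) − (26.02−18.21) = 10.63 − 7.81 = 2.82; fold change = 2^-2.82 = 0.142
Slc12: ΔΔCt = (27.88−17.42) − (30.02−18.21) = 10.46 − 11.81 = -1.35; fold change = 2^1.35 = 2.549
Abcb7 has the largest |ΔΔCt| = 2.82.

0.142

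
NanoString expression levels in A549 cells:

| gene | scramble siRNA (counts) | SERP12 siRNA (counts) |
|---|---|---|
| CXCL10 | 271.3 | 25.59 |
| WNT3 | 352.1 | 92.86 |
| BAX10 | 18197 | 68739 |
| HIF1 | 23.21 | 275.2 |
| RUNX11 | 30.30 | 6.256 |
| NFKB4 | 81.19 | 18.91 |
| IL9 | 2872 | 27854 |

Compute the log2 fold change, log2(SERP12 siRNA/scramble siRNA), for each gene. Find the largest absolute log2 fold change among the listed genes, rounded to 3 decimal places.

3.568

log2(25.59/271.3) = -3.406  (CXCL10)
log2(92.86/352.1) = -1.923  (WNT3)
log2(68739/18197) = 1.917  (BAX10)
log2(275.2/23.21) = 3.568  (HIF1)
log2(6.256/30.30) = -2.276  (RUNX11)
log2(18.91/81.19) = -2.102  (NFKB4)
log2(27854/2872) = 3.278  (IL9)
The largest magnitude belongs to HIF1.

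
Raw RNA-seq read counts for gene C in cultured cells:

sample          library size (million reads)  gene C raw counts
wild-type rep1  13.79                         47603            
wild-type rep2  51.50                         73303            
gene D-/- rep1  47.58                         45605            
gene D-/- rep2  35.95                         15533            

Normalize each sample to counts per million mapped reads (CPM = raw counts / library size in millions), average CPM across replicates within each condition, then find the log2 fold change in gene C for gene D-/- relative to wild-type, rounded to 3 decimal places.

CPM(wild-type rep1) = 47603 / 13.79 = 3451.9942
CPM(wild-type rep2) = 73303 / 51.50 = 1423.3592
CPM(gene D-/- rep1) = 45605 / 47.58 = 958.4910
CPM(gene D-/- rep2) = 15533 / 35.95 = 432.0723
mean CPM(wild-type) = 2437.6767; mean CPM(gene D-/-) = 695.2816
Fold change = 695.2816 / 2437.6767 = 0.28522
log2(0.28522) = -1.8098

-1.810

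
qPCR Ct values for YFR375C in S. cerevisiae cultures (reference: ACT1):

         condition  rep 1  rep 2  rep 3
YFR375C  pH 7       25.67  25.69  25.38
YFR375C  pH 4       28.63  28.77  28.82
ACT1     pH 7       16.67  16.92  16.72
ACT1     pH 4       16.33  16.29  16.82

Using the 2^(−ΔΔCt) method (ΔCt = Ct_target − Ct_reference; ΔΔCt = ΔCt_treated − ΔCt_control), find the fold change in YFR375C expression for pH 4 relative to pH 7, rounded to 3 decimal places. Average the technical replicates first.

0.092

Mean Ct: YFR375C pH 7 25.580; YFR375C pH 4 28.740; ACT1 pH 7 16.770; ACT1 pH 4 16.480
ΔCt(pH 7) = 25.580 − 16.770 = 8.810
ΔCt(pH 4) = 28.740 − 16.480 = 12.260
ΔΔCt = 12.260 − 8.810 = 3.450
Fold change = 2^(−3.450) = 0.0915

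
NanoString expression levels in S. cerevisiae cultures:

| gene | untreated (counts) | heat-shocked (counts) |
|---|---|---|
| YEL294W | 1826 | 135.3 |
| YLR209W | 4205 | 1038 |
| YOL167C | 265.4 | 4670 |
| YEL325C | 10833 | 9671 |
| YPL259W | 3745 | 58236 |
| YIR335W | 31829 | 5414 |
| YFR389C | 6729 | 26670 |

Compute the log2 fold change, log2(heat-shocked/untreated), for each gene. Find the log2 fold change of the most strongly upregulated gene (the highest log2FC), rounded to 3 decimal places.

log2(135.3/1826) = -3.754  (YEL294W)
log2(1038/4205) = -2.018  (YLR209W)
log2(4670/265.4) = 4.137  (YOL167C)
log2(9671/10833) = -0.164  (YEL325C)
log2(58236/3745) = 3.959  (YPL259W)
log2(5414/31829) = -2.556  (YIR335W)
log2(26670/6729) = 1.987  (YFR389C)
YOL167C is most strongly upregulated.

4.137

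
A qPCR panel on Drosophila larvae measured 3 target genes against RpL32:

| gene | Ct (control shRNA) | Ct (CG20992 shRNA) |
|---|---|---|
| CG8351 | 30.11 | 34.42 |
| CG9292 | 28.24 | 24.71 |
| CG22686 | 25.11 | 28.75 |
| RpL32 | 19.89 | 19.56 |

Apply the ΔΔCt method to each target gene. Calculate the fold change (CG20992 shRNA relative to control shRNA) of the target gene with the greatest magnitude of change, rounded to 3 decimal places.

CG8351: ΔΔCt = (34.42−19.56) − (30.11−19.89) = 14.86 − 10.22 = 4.64; fold change = 2^-4.64 = 0.040
CG9292: ΔΔCt = (24.71−19.56) − (28.24−19.89) = 5.15 − 8.35 = -3.20; fold change = 2^3.20 = 9.190
CG22686: ΔΔCt = (28.75−19.56) − (25.11−19.89) = 9.19 − 5.22 = 3.97; fold change = 2^-3.97 = 0.064
CG8351 has the largest |ΔΔCt| = 4.64.

0.040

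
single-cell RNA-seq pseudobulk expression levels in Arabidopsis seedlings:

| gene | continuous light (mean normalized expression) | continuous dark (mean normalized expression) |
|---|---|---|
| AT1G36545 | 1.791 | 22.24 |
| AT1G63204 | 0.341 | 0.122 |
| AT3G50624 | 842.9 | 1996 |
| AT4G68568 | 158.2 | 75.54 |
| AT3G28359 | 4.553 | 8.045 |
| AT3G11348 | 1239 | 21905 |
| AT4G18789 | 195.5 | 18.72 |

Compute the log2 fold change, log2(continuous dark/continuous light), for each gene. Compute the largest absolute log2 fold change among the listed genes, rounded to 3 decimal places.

log2(22.24/1.791) = 3.634  (AT1G36545)
log2(0.122/0.341) = -1.483  (AT1G63204)
log2(1996/842.9) = 1.244  (AT3G50624)
log2(75.54/158.2) = -1.066  (AT4G68568)
log2(8.045/4.553) = 0.821  (AT3G28359)
log2(21905/1239) = 4.144  (AT3G11348)
log2(18.72/195.5) = -3.385  (AT4G18789)
The largest magnitude belongs to AT3G11348.

4.144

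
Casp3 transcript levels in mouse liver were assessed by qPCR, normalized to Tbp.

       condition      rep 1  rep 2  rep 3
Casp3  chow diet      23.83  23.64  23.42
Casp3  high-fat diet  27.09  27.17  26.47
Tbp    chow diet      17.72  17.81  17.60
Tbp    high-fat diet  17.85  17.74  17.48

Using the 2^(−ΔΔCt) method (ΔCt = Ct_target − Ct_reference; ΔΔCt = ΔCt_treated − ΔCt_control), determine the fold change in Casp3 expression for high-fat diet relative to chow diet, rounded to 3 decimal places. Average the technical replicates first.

0.102

Mean Ct: Casp3 chow diet 23.630; Casp3 high-fat diet 26.910; Tbp chow diet 17.710; Tbp high-fat diet 17.690
ΔCt(chow diet) = 23.630 − 17.710 = 5.920
ΔCt(high-fat diet) = 26.910 − 17.690 = 9.220
ΔΔCt = 9.220 − 5.920 = 3.300
Fold change = 2^(−3.300) = 0.1015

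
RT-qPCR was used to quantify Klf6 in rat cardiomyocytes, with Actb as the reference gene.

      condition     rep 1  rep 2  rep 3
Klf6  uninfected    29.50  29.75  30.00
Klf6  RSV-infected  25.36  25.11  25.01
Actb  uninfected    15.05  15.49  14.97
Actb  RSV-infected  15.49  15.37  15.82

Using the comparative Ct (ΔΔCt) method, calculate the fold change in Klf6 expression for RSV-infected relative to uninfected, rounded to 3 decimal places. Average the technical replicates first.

Mean Ct: Klf6 uninfected 29.750; Klf6 RSV-infected 25.160; Actb uninfected 15.170; Actb RSV-infected 15.560
ΔCt(uninfected) = 29.750 − 15.170 = 14.580
ΔCt(RSV-infected) = 25.160 − 15.560 = 9.600
ΔΔCt = 9.600 − 14.580 = -4.980
Fold change = 2^(−(-4.980)) = 2^4.980 = 31.5594

31.559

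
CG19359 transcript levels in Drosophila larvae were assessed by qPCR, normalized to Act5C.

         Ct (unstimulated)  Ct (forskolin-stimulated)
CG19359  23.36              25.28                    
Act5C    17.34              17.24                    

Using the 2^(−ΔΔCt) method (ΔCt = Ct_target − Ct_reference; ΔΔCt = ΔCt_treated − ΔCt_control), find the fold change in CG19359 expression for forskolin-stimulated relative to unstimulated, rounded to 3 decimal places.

ΔCt(unstimulated) = 23.360 − 17.340 = 6.020
ΔCt(forskolin-stimulated) = 25.280 − 17.240 = 8.040
ΔΔCt = 8.040 − 6.020 = 2.020
Fold change = 2^(−2.020) = 0.2466

0.247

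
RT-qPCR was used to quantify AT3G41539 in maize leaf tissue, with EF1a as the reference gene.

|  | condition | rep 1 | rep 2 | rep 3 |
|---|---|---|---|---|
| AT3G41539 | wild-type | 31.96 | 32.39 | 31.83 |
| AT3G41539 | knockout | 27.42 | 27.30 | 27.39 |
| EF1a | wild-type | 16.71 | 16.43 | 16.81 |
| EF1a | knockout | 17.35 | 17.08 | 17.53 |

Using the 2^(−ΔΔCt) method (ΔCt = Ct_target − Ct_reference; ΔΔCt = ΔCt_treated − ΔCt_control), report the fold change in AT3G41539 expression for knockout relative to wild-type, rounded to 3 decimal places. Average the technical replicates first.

Mean Ct: AT3G41539 wild-type 32.060; AT3G41539 knockout 27.370; EF1a wild-type 16.650; EF1a knockout 17.320
ΔCt(wild-type) = 32.060 − 16.650 = 15.410
ΔCt(knockout) = 27.370 − 17.320 = 10.050
ΔΔCt = 10.050 − 15.410 = -5.360
Fold change = 2^(−(-5.360)) = 2^5.360 = 41.0696

41.070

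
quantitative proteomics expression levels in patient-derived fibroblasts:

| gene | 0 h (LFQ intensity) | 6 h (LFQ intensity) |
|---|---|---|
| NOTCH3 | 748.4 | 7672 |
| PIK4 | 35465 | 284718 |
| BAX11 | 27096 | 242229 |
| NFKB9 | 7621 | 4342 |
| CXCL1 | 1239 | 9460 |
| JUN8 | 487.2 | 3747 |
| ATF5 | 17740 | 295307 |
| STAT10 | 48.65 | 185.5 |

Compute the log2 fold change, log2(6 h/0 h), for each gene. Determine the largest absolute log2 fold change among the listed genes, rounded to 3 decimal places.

log2(7672/748.4) = 3.358  (NOTCH3)
log2(284718/35465) = 3.005  (PIK4)
log2(242229/27096) = 3.160  (BAX11)
log2(4342/7621) = -0.812  (NFKB9)
log2(9460/1239) = 2.933  (CXCL1)
log2(3747/487.2) = 2.943  (JUN8)
log2(295307/17740) = 4.057  (ATF5)
log2(185.5/48.65) = 1.931  (STAT10)
The largest magnitude belongs to ATF5.

4.057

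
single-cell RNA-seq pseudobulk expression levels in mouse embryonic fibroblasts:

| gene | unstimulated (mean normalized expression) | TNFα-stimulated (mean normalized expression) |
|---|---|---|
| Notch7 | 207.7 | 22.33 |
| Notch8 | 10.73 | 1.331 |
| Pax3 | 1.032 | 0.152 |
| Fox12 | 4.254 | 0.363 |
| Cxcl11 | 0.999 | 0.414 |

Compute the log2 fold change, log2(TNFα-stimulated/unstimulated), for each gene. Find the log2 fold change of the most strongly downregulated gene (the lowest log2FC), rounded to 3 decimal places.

log2(22.33/207.7) = -3.217  (Notch7)
log2(1.331/10.73) = -3.011  (Notch8)
log2(0.152/1.032) = -2.763  (Pax3)
log2(0.363/4.254) = -3.551  (Fox12)
log2(0.414/0.999) = -1.271  (Cxcl11)
Fox12 is most strongly downregulated.

-3.551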